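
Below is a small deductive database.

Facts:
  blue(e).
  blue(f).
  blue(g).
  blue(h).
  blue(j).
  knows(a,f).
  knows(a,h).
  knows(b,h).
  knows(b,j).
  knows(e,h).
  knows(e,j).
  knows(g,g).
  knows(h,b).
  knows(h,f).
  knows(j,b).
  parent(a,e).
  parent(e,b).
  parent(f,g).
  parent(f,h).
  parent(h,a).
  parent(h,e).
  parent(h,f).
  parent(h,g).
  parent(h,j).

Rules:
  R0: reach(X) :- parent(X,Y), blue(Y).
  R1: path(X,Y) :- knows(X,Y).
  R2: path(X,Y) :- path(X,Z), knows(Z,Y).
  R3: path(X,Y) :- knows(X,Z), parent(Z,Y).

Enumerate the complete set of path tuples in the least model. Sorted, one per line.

path(a,a)
path(a,b)
path(a,e)
path(a,f)
path(a,g)
path(a,h)
path(a,j)
path(b,a)
path(b,b)
path(b,e)
path(b,f)
path(b,g)
path(b,h)
path(b,j)
path(e,a)
path(e,b)
path(e,e)
path(e,f)
path(e,g)
path(e,h)
path(e,j)
path(g,g)
path(h,b)
path(h,f)
path(h,g)
path(h,h)
path(h,j)
path(j,b)
path(j,f)
path(j,h)
path(j,j)

round 1: derive path(a,f) via R1 from knows(a,f)
round 1: derive path(a,h) via R1 from knows(a,h)
round 1: derive path(b,h) via R1 from knows(b,h)
round 1: derive path(b,j) via R1 from knows(b,j)
round 1: derive path(e,h) via R1 from knows(e,h)
round 1: derive path(e,j) via R1 from knows(e,j)
round 1: derive path(g,g) via R1 from knows(g,g)
round 1: derive path(h,b) via R1 from knows(h,b)
round 1: derive path(h,f) via R1 from knows(h,f)
round 1: derive path(j,b) via R1 from knows(j,b)
round 1: derive path(a,a) via R3 from knows(a,h), parent(h,a)
round 1: derive path(a,e) via R3 from knows(a,h), parent(h,e)
round 1: derive path(a,g) via R3 from knows(a,f), parent(f,g)
round 1: derive path(a,j) via R3 from knows(a,h), parent(h,j)
round 1: derive path(b,a) via R3 from knows(b,h), parent(h,a)
round 1: derive path(b,e) via R3 from knows(b,h), parent(h,e)
round 1: derive path(b,f) via R3 from knows(b,h), parent(h,f)
round 1: derive path(b,g) via R3 from knows(b,h), parent(h,g)
round 1: derive path(e,a) via R3 from knows(e,h), parent(h,a)
round 1: derive path(e,e) via R3 from knows(e,h), parent(h,e)
round 1: derive path(e,f) via R3 from knows(e,h), parent(h,f)
round 1: derive path(e,g) via R3 from knows(e,h), parent(h,g)
round 1: derive path(h,g) via R3 from knows(h,f), parent(f,g)
round 1: derive path(h,h) via R3 from knows(h,f), parent(f,h)
round 2: derive path(a,b) via R2 from path(a,h), knows(h,b)
round 2: derive path(b,b) via R2 from path(b,h), knows(h,b)
round 2: derive path(e,b) via R2 from path(e,h), knows(h,b)
round 2: derive path(h,j) via R2 from path(h,b), knows(b,j)
round 2: derive path(j,h) via R2 from path(j,b), knows(b,h)
round 2: derive path(j,j) via R2 from path(j,b), knows(b,j)
round 3: derive path(j,f) via R2 from path(j,h), knows(h,f)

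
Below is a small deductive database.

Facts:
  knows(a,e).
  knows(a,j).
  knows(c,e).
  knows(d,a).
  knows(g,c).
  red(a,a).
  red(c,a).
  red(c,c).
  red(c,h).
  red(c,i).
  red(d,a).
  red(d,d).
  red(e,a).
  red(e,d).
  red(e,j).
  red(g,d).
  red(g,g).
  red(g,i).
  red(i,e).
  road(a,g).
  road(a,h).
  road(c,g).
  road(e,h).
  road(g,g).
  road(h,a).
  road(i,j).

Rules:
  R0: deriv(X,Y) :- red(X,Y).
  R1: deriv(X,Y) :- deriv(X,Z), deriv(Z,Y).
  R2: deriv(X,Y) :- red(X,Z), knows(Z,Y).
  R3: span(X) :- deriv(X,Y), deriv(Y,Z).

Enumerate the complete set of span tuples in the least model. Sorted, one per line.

span(a)
span(c)
span(d)
span(e)
span(g)
span(i)

round 1: derive deriv(a,a) via R0 from red(a,a)
round 1: derive deriv(c,a) via R0 from red(c,a)
round 1: derive deriv(c,c) via R0 from red(c,c)
round 1: derive deriv(c,h) via R0 from red(c,h)
round 1: derive deriv(c,i) via R0 from red(c,i)
round 1: derive deriv(d,a) via R0 from red(d,a)
round 1: derive deriv(d,d) via R0 from red(d,d)
round 1: derive deriv(e,a) via R0 from red(e,a)
round 1: derive deriv(e,d) via R0 from red(e,d)
round 1: derive deriv(e,j) via R0 from red(e,j)
round 1: derive deriv(g,d) via R0 from red(g,d)
round 1: derive deriv(g,g) via R0 from red(g,g)
round 1: derive deriv(g,i) via R0 from red(g,i)
round 1: derive deriv(i,e) via R0 from red(i,e)
round 1: derive deriv(a,e) via R2 from red(a,a), knows(a,e)
round 1: derive deriv(a,j) via R2 from red(a,a), knows(a,j)
round 1: derive deriv(c,e) via R2 from red(c,a), knows(a,e)
round 1: derive deriv(c,j) via R2 from red(c,a), knows(a,j)
round 1: derive deriv(d,e) via R2 from red(d,a), knows(a,e)
round 1: derive deriv(d,j) via R2 from red(d,a), knows(a,j)
round 1: derive deriv(e,e) via R2 from red(e,a), knows(a,e)
round 1: derive deriv(g,a) via R2 from red(g,d), knows(d,a)
round 1: derive deriv(g,c) via R2 from red(g,g), knows(g,c)
round 2: derive deriv(a,d) via R1 from deriv(a,e), deriv(e,d)
round 2: derive deriv(c,d) via R1 from deriv(c,e), deriv(e,d)
round 2: derive deriv(g,e) via R1 from deriv(g,a), deriv(a,e)
round 2: derive deriv(g,h) via R1 from deriv(g,c), deriv(c,h)
round 2: derive deriv(g,j) via R1 from deriv(g,a), deriv(a,j)
round 2: derive deriv(i,a) via R1 from deriv(i,e), deriv(e,a)
round 2: derive deriv(i,d) via R1 from deriv(i,e), deriv(e,d)
round 2: derive deriv(i,j) via R1 from deriv(i,e), deriv(e,j)
round 2: derive span(a) via R3 from deriv(a,a), deriv(a,a)
round 2: derive span(c) via R3 from deriv(c,a), deriv(a,a)
round 2: derive span(d) via R3 from deriv(d,a), deriv(a,a)
round 2: derive span(e) via R3 from deriv(e,a), deriv(a,a)
round 2: derive span(g) via R3 from deriv(g,a), deriv(a,a)
round 2: derive span(i) via R3 from deriv(i,e), deriv(e,a)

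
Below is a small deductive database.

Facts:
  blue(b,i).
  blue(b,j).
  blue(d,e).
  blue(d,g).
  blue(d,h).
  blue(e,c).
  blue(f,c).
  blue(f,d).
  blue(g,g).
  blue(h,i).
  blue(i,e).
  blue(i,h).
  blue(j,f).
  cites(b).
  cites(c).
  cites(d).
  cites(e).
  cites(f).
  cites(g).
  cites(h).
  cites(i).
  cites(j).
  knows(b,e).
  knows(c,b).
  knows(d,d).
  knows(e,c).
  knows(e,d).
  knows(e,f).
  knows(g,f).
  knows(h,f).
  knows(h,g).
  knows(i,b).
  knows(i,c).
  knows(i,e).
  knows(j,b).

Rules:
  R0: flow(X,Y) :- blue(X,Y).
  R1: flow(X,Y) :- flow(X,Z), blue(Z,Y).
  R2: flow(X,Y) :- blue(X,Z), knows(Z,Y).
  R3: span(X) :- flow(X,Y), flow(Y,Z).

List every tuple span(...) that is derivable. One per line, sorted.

span(b)
span(d)
span(e)
span(f)
span(g)
span(h)
span(i)
span(j)

round 1: derive flow(b,i) via R0 from blue(b,i)
round 1: derive flow(b,j) via R0 from blue(b,j)
round 1: derive flow(d,e) via R0 from blue(d,e)
round 1: derive flow(d,g) via R0 from blue(d,g)
round 1: derive flow(d,h) via R0 from blue(d,h)
round 1: derive flow(e,c) via R0 from blue(e,c)
round 1: derive flow(f,c) via R0 from blue(f,c)
round 1: derive flow(f,d) via R0 from blue(f,d)
round 1: derive flow(g,g) via R0 from blue(g,g)
round 1: derive flow(h,i) via R0 from blue(h,i)
round 1: derive flow(i,e) via R0 from blue(i,e)
round 1: derive flow(i,h) via R0 from blue(i,h)
round 1: derive flow(j,f) via R0 from blue(j,f)
round 1: derive flow(b,b) via R2 from blue(b,i), knows(i,b)
round 1: derive flow(b,c) via R2 from blue(b,i), knows(i,c)
round 1: derive flow(b,e) via R2 from blue(b,i), knows(i,e)
round 1: derive flow(d,c) via R2 from blue(d,e), knows(e,c)
round 1: derive flow(d,d) via R2 from blue(d,e), knows(e,d)
round 1: derive flow(d,f) via R2 from blue(d,e), knows(e,f)
round 1: derive flow(e,b) via R2 from blue(e,c), knows(c,b)
round 1: derive flow(f,b) via R2 from blue(f,c), knows(c,b)
round 1: derive flow(g,f) via R2 from blue(g,g), knows(g,f)
round 1: derive flow(h,b) via R2 from blue(h,i), knows(i,b)
round 1: derive flow(h,c) via R2 from blue(h,i), knows(i,c)
round 1: derive flow(h,e) via R2 from blue(h,i), knows(i,e)
round 1: derive flow(i,c) via R2 from blue(i,e), knows(e,c)
round 1: derive flow(i,d) via R2 from blue(i,e), knows(e,d)
round 1: derive flow(i,f) via R2 from blue(i,e), knows(e,f)
round 1: derive flow(i,g) via R2 from blue(i,h), knows(h,g)
round 2: derive flow(b,f) via R1 from flow(b,j), blue(j,f)
round 2: derive flow(b,h) via R1 from flow(b,i), blue(i,h)
round 2: derive flow(d,i) via R1 from flow(d,h), blue(h,i)
round 2: derive flow(e,i) via R1 from flow(e,b), blue(b,i)
round 2: derive flow(e,j) via R1 from flow(e,b), blue(b,j)
round 2: derive flow(f,e) via R1 from flow(f,d), blue(d,e)
round 2: derive flow(f,g) via R1 from flow(f,d), blue(d,g)
round 2: derive flow(f,h) via R1 from flow(f,d), blue(d,h)
round 2: derive flow(f,i) via R1 from flow(f,b), blue(b,i)
round 2: derive flow(f,j) via R1 from flow(f,b), blue(b,j)
round 2: derive flow(g,c) via R1 from flow(g,f), blue(f,c)
round 2: derive flow(g,d) via R1 from flow(g,f), blue(f,d)
round 2: derive flow(h,h) via R1 from flow(h,i), blue(i,h)
round 2: derive flow(h,j) via R1 from flow(h,b), blue(b,j)
round 2: derive flow(i,i) via R1 from flow(i,h), blue(h,i)
round 2: derive flow(j,c) via R1 from flow(j,f), blue(f,c)
round 2: derive flow(j,d) via R1 from flow(j,f), blue(f,d)
round 2: derive span(b) via R3 from flow(b,b), flow(b,b)
round 2: derive span(d) via R3 from flow(d,d), flow(d,c)
round 2: derive span(e) via R3 from flow(e,b), flow(b,b)
round 2: derive span(f) via R3 from flow(f,b), flow(b,b)
round 2: derive span(g) via R3 from flow(g,f), flow(f,b)
round 2: derive span(h) via R3 from flow(h,b), flow(b,b)
round 2: derive span(i) via R3 from flow(i,d), flow(d,c)
round 2: derive span(j) via R3 from flow(j,f), flow(f,b)
round 3: derive flow(b,d) via R1 from flow(b,f), blue(f,d)
round 3: derive flow(e,e) via R1 from flow(e,i), blue(i,e)
round 3: derive flow(e,f) via R1 from flow(e,j), blue(j,f)
round 3: derive flow(e,h) via R1 from flow(e,i), blue(i,h)
round 3: derive flow(f,f) via R1 from flow(f,j), blue(j,f)
round 3: derive flow(g,e) via R1 from flow(g,d), blue(d,e)
round 3: derive flow(g,h) via R1 from flow(g,d), blue(d,h)
round 3: derive flow(h,f) via R1 from flow(h,j), blue(j,f)
round 3: derive flow(j,e) via R1 from flow(j,d), blue(d,e)
round 3: derive flow(j,g) via R1 from flow(j,d), blue(d,g)
round 3: derive flow(j,h) via R1 from flow(j,d), blue(d,h)
round 4: derive flow(b,g) via R1 from flow(b,d), blue(d,g)
round 4: derive flow(e,d) via R1 from flow(e,f), blue(f,d)
round 4: derive flow(g,i) via R1 from flow(g,h), blue(h,i)
round 4: derive flow(h,d) via R1 from flow(h,f), blue(f,d)
round 4: derive flow(j,i) via R1 from flow(j,h), blue(h,i)
round 5: derive flow(e,g) via R1 from flow(e,d), blue(d,g)
round 5: derive flow(h,g) via R1 from flow(h,d), blue(d,g)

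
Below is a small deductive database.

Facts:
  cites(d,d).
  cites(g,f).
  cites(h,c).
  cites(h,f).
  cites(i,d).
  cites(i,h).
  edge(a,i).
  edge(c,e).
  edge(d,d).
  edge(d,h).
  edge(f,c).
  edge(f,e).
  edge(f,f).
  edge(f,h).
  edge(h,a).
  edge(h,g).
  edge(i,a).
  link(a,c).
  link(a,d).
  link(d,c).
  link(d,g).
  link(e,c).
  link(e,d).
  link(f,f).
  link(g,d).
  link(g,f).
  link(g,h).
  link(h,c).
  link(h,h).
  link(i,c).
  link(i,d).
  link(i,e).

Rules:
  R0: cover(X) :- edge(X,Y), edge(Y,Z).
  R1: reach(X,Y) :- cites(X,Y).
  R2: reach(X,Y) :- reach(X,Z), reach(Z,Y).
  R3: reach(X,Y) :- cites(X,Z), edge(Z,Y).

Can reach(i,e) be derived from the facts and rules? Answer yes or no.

round 1: derive reach(d,d) via R1 from cites(d,d)
round 1: derive reach(g,f) via R1 from cites(g,f)
round 1: derive reach(h,c) via R1 from cites(h,c)
round 1: derive reach(h,f) via R1 from cites(h,f)
round 1: derive reach(i,d) via R1 from cites(i,d)
round 1: derive reach(i,h) via R1 from cites(i,h)
round 1: derive reach(d,h) via R3 from cites(d,d), edge(d,h)
round 1: derive reach(g,c) via R3 from cites(g,f), edge(f,c)
round 1: derive reach(g,e) via R3 from cites(g,f), edge(f,e)
round 1: derive reach(g,h) via R3 from cites(g,f), edge(f,h)
round 1: derive reach(h,e) via R3 from cites(h,c), edge(c,e)
round 1: derive reach(h,h) via R3 from cites(h,f), edge(f,h)
round 1: derive reach(i,a) via R3 from cites(i,h), edge(h,a)
round 1: derive reach(i,g) via R3 from cites(i,h), edge(h,g)
round 2: derive reach(d,c) via R2 from reach(d,h), reach(h,c)
round 2: derive reach(d,e) via R2 from reach(d,h), reach(h,e)
round 2: derive reach(d,f) via R2 from reach(d,h), reach(h,f)
round 2: derive reach(i,c) via R2 from reach(i,g), reach(g,c)
round 2: derive reach(i,e) via R2 from reach(i,g), reach(g,e)
round 2: derive reach(i,f) via R2 from reach(i,g), reach(g,f)

yes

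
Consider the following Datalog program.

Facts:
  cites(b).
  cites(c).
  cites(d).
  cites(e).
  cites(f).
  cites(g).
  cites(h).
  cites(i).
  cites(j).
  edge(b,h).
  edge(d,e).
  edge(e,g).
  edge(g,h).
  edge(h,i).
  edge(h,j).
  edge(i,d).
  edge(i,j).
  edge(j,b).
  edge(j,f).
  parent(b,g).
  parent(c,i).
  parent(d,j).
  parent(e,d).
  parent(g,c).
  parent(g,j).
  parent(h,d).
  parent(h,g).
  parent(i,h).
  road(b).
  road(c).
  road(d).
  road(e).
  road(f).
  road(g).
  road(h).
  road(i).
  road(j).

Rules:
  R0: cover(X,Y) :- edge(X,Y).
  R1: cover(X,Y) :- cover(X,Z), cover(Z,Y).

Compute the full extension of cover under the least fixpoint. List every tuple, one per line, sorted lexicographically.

cover(b,b)
cover(b,d)
cover(b,e)
cover(b,f)
cover(b,g)
cover(b,h)
cover(b,i)
cover(b,j)
cover(d,b)
cover(d,d)
cover(d,e)
cover(d,f)
cover(d,g)
cover(d,h)
cover(d,i)
cover(d,j)
cover(e,b)
cover(e,d)
cover(e,e)
cover(e,f)
cover(e,g)
cover(e,h)
cover(e,i)
cover(e,j)
cover(g,b)
cover(g,d)
cover(g,e)
cover(g,f)
cover(g,g)
cover(g,h)
cover(g,i)
cover(g,j)
cover(h,b)
cover(h,d)
cover(h,e)
cover(h,f)
cover(h,g)
cover(h,h)
cover(h,i)
cover(h,j)
cover(i,b)
cover(i,d)
cover(i,e)
cover(i,f)
cover(i,g)
cover(i,h)
cover(i,i)
cover(i,j)
cover(j,b)
cover(j,d)
cover(j,e)
cover(j,f)
cover(j,g)
cover(j,h)
cover(j,i)
cover(j,j)

round 1: derive cover(b,h) via R0 from edge(b,h)
round 1: derive cover(d,e) via R0 from edge(d,e)
round 1: derive cover(e,g) via R0 from edge(e,g)
round 1: derive cover(g,h) via R0 from edge(g,h)
round 1: derive cover(h,i) via R0 from edge(h,i)
round 1: derive cover(h,j) via R0 from edge(h,j)
round 1: derive cover(i,d) via R0 from edge(i,d)
round 1: derive cover(i,j) via R0 from edge(i,j)
round 1: derive cover(j,b) via R0 from edge(j,b)
round 1: derive cover(j,f) via R0 from edge(j,f)
round 2: derive cover(b,i) via R1 from cover(b,h), cover(h,i)
round 2: derive cover(b,j) via R1 from cover(b,h), cover(h,j)
round 2: derive cover(d,g) via R1 from cover(d,e), cover(e,g)
round 2: derive cover(e,h) via R1 from cover(e,g), cover(g,h)
round 2: derive cover(g,i) via R1 from cover(g,h), cover(h,i)
round 2: derive cover(g,j) via R1 from cover(g,h), cover(h,j)
round 2: derive cover(h,b) via R1 from cover(h,j), cover(j,b)
round 2: derive cover(h,d) via R1 from cover(h,i), cover(i,d)
round 2: derive cover(h,f) via R1 from cover(h,j), cover(j,f)
round 2: derive cover(i,b) via R1 from cover(i,j), cover(j,b)
round 2: derive cover(i,e) via R1 from cover(i,d), cover(d,e)
round 2: derive cover(i,f) via R1 from cover(i,j), cover(j,f)
round 2: derive cover(j,h) via R1 from cover(j,b), cover(b,h)
round 3: derive cover(b,b) via R1 from cover(b,h), cover(h,b)
round 3: derive cover(b,d) via R1 from cover(b,h), cover(h,d)
round 3: derive cover(b,e) via R1 from cover(b,i), cover(i,e)
round 3: derive cover(b,f) via R1 from cover(b,h), cover(h,f)
round 3: derive cover(d,h) via R1 from cover(d,e), cover(e,h)
round 3: derive cover(d,i) via R1 from cover(d,g), cover(g,i)
round 3: derive cover(d,j) via R1 from cover(d,g), cover(g,j)
round 3: derive cover(e,b) via R1 from cover(e,h), cover(h,b)
round 3: derive cover(e,d) via R1 from cover(e,h), cover(h,d)
round 3: derive cover(e,f) via R1 from cover(e,h), cover(h,f)
round 3: derive cover(e,i) via R1 from cover(e,g), cover(g,i)
round 3: derive cover(e,j) via R1 from cover(e,g), cover(g,j)
round 3: derive cover(g,b) via R1 from cover(g,h), cover(h,b)
round 3: derive cover(g,d) via R1 from cover(g,h), cover(h,d)
round 3: derive cover(g,e) via R1 from cover(g,i), cover(i,e)
round 3: derive cover(g,f) via R1 from cover(g,h), cover(h,f)
round 3: derive cover(h,e) via R1 from cover(h,d), cover(d,e)
round 3: derive cover(h,g) via R1 from cover(h,d), cover(d,g)
round 3: derive cover(h,h) via R1 from cover(h,b), cover(b,h)
round 3: derive cover(i,g) via R1 from cover(i,d), cover(d,g)
round 3: derive cover(i,h) via R1 from cover(i,b), cover(b,h)
round 3: derive cover(i,i) via R1 from cover(i,b), cover(b,i)
round 3: derive cover(j,d) via R1 from cover(j,h), cover(h,d)
round 3: derive cover(j,i) via R1 from cover(j,b), cover(b,i)
round 3: derive cover(j,j) via R1 from cover(j,b), cover(b,j)
round 4: derive cover(b,g) via R1 from cover(b,d), cover(d,g)
round 4: derive cover(d,b) via R1 from cover(d,e), cover(e,b)
round 4: derive cover(d,d) via R1 from cover(d,e), cover(e,d)
round 4: derive cover(d,f) via R1 from cover(d,e), cover(e,f)
round 4: derive cover(e,e) via R1 from cover(e,b), cover(b,e)
round 4: derive cover(g,g) via R1 from cover(g,d), cover(d,g)
round 4: derive cover(j,e) via R1 from cover(j,b), cover(b,e)
round 4: derive cover(j,g) via R1 from cover(j,d), cover(d,g)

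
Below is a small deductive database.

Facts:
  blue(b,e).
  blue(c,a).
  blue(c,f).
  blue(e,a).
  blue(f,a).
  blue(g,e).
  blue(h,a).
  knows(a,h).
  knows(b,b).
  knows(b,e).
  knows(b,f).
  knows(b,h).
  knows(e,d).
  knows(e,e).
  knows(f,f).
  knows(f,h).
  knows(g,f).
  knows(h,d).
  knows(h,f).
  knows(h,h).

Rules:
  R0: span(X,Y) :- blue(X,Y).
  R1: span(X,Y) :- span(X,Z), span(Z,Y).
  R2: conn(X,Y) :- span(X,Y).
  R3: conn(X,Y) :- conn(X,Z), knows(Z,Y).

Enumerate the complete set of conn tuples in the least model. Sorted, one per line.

conn(b,a)
conn(b,d)
conn(b,e)
conn(b,f)
conn(b,h)
conn(c,a)
conn(c,d)
conn(c,f)
conn(c,h)
conn(e,a)
conn(e,d)
conn(e,f)
conn(e,h)
conn(f,a)
conn(f,d)
conn(f,f)
conn(f,h)
conn(g,a)
conn(g,d)
conn(g,e)
conn(g,f)
conn(g,h)
conn(h,a)
conn(h,d)
conn(h,f)
conn(h,h)

round 1: derive span(b,e) via R0 from blue(b,e)
round 1: derive span(c,a) via R0 from blue(c,a)
round 1: derive span(c,f) via R0 from blue(c,f)
round 1: derive span(e,a) via R0 from blue(e,a)
round 1: derive span(f,a) via R0 from blue(f,a)
round 1: derive span(g,e) via R0 from blue(g,e)
round 1: derive span(h,a) via R0 from blue(h,a)
round 2: derive span(b,a) via R1 from span(b,e), span(e,a)
round 2: derive span(g,a) via R1 from span(g,e), span(e,a)
round 2: derive conn(b,e) via R2 from span(b,e)
round 2: derive conn(c,a) via R2 from span(c,a)
round 2: derive conn(c,f) via R2 from span(c,f)
round 2: derive conn(e,a) via R2 from span(e,a)
round 2: derive conn(f,a) via R2 from span(f,a)
round 2: derive conn(g,e) via R2 from span(g,e)
round 2: derive conn(h,a) via R2 from span(h,a)
round 3: derive conn(b,a) via R2 from span(b,a)
round 3: derive conn(g,a) via R2 from span(g,a)
round 3: derive conn(b,d) via R3 from conn(b,e), knows(e,d)
round 3: derive conn(c,h) via R3 from conn(c,a), knows(a,h)
round 3: derive conn(e,h) via R3 from conn(e,a), knows(a,h)
round 3: derive conn(f,h) via R3 from conn(f,a), knows(a,h)
round 3: derive conn(g,d) via R3 from conn(g,e), knows(e,d)
round 3: derive conn(h,h) via R3 from conn(h,a), knows(a,h)
round 4: derive conn(b,h) via R3 from conn(b,a), knows(a,h)
round 4: derive conn(c,d) via R3 from conn(c,h), knows(h,d)
round 4: derive conn(e,d) via R3 from conn(e,h), knows(h,d)
round 4: derive conn(e,f) via R3 from conn(e,h), knows(h,f)
round 4: derive conn(f,d) via R3 from conn(f,h), knows(h,d)
round 4: derive conn(f,f) via R3 from conn(f,h), knows(h,f)
round 4: derive conn(g,h) via R3 from conn(g,a), knows(a,h)
round 4: derive conn(h,d) via R3 from conn(h,h), knows(h,d)
round 4: derive conn(h,f) via R3 from conn(h,h), knows(h,f)
round 5: derive conn(b,f) via R3 from conn(b,h), knows(h,f)
round 5: derive conn(g,f) via R3 from conn(g,h), knows(h,f)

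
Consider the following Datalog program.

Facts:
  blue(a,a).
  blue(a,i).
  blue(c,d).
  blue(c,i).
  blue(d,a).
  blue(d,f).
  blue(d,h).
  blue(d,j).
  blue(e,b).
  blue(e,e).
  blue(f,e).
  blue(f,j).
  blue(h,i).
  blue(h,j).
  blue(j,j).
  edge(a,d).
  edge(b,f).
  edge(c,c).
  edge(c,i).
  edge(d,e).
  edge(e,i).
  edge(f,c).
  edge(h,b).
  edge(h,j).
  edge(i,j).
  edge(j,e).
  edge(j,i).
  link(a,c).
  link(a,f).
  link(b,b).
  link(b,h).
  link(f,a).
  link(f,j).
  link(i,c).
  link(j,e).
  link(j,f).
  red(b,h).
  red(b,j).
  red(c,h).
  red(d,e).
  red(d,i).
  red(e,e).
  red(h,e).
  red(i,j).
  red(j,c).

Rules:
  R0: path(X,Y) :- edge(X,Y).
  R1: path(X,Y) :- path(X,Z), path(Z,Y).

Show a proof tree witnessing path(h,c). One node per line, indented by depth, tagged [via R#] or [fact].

path(h,c)  [via R1]
  path(h,b)  [via R0]
    edge(h,b)  [fact]
  path(b,c)  [via R1]
    path(b,f)  [via R0]
      edge(b,f)  [fact]
    path(f,c)  [via R0]
      edge(f,c)  [fact]

round 1: derive path(a,d) via R0 from edge(a,d)
round 1: derive path(b,f) via R0 from edge(b,f)
round 1: derive path(c,c) via R0 from edge(c,c)
round 1: derive path(c,i) via R0 from edge(c,i)
round 1: derive path(d,e) via R0 from edge(d,e)
round 1: derive path(e,i) via R0 from edge(e,i)
round 1: derive path(f,c) via R0 from edge(f,c)
round 1: derive path(h,b) via R0 from edge(h,b)
round 1: derive path(h,j) via R0 from edge(h,j)
round 1: derive path(i,j) via R0 from edge(i,j)
round 1: derive path(j,e) via R0 from edge(j,e)
round 1: derive path(j,i) via R0 from edge(j,i)
round 2: derive path(a,e) via R1 from path(a,d), path(d,e)
round 2: derive path(b,c) via R1 from path(b,f), path(f,c)
round 2: derive path(c,j) via R1 from path(c,i), path(i,j)
round 2: derive path(d,i) via R1 from path(d,e), path(e,i)
round 2: derive path(e,j) via R1 from path(e,i), path(i,j)
round 2: derive path(f,i) via R1 from path(f,c), path(c,i)
round 2: derive path(h,e) via R1 from path(h,j), path(j,e)
round 2: derive path(h,f) via R1 from path(h,b), path(b,f)
round 2: derive path(h,i) via R1 from path(h,j), path(j,i)
round 2: derive path(i,e) via R1 from path(i,j), path(j,e)
round 2: derive path(i,i) via R1 from path(i,j), path(j,i)
round 2: derive path(j,j) via R1 from path(j,i), path(i,j)
round 3: derive path(a,i) via R1 from path(a,d), path(d,i)
round 3: derive path(a,j) via R1 from path(a,e), path(e,j)
round 3: derive path(b,i) via R1 from path(b,c), path(c,i)
round 3: derive path(b,j) via R1 from path(b,c), path(c,j)
round 3: derive path(c,e) via R1 from path(c,i), path(i,e)
round 3: derive path(d,j) via R1 from path(d,e), path(e,j)
round 3: derive path(e,e) via R1 from path(e,i), path(i,e)
round 3: derive path(f,e) via R1 from path(f,i), path(i,e)
round 3: derive path(f,j) via R1 from path(f,c), path(c,j)
round 3: derive path(h,c) via R1 from path(h,b), path(b,c)
round 4: derive path(b,e) via R1 from path(b,c), path(c,e)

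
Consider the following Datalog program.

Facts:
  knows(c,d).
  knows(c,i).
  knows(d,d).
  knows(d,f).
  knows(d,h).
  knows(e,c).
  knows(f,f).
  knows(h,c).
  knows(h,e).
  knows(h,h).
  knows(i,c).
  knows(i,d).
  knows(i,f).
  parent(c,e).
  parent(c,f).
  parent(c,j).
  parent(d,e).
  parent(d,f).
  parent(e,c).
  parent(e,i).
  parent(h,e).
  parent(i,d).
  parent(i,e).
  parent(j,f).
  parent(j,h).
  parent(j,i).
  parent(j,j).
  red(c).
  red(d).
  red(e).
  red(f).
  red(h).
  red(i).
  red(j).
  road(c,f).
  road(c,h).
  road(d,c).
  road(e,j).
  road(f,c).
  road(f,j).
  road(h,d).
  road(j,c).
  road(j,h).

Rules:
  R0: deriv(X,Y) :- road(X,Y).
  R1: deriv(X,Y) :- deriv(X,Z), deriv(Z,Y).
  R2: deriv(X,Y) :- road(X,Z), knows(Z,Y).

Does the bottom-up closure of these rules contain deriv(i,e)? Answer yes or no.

no

round 1: derive deriv(c,f) via R0 from road(c,f)
round 1: derive deriv(c,h) via R0 from road(c,h)
round 1: derive deriv(d,c) via R0 from road(d,c)
round 1: derive deriv(e,j) via R0 from road(e,j)
round 1: derive deriv(f,c) via R0 from road(f,c)
round 1: derive deriv(f,j) via R0 from road(f,j)
round 1: derive deriv(h,d) via R0 from road(h,d)
round 1: derive deriv(j,c) via R0 from road(j,c)
round 1: derive deriv(j,h) via R0 from road(j,h)
round 1: derive deriv(c,c) via R2 from road(c,h), knows(h,c)
round 1: derive deriv(c,e) via R2 from road(c,h), knows(h,e)
round 1: derive deriv(d,d) via R2 from road(d,c), knows(c,d)
round 1: derive deriv(d,i) via R2 from road(d,c), knows(c,i)
round 1: derive deriv(f,d) via R2 from road(f,c), knows(c,d)
round 1: derive deriv(f,i) via R2 from road(f,c), knows(c,i)
round 1: derive deriv(h,f) via R2 from road(h,d), knows(d,f)
round 1: derive deriv(h,h) via R2 from road(h,d), knows(d,h)
round 1: derive deriv(j,d) via R2 from road(j,c), knows(c,d)
round 1: derive deriv(j,e) via R2 from road(j,h), knows(h,e)
round 1: derive deriv(j,i) via R2 from road(j,c), knows(c,i)
round 2: derive deriv(c,d) via R1 from deriv(c,f), deriv(f,d)
round 2: derive deriv(c,i) via R1 from deriv(c,f), deriv(f,i)
round 2: derive deriv(c,j) via R1 from deriv(c,e), deriv(e,j)
round 2: derive deriv(d,e) via R1 from deriv(d,c), deriv(c,e)
round 2: derive deriv(d,f) via R1 from deriv(d,c), deriv(c,f)
round 2: derive deriv(d,h) via R1 from deriv(d,c), deriv(c,h)
round 2: derive deriv(e,c) via R1 from deriv(e,j), deriv(j,c)
round 2: derive deriv(e,d) via R1 from deriv(e,j), deriv(j,d)
round 2: derive deriv(e,e) via R1 from deriv(e,j), deriv(j,e)
round 2: derive deriv(e,h) via R1 from deriv(e,j), deriv(j,h)
round 2: derive deriv(e,i) via R1 from deriv(e,j), deriv(j,i)
round 2: derive deriv(f,e) via R1 from deriv(f,c), deriv(c,e)
round 2: derive deriv(f,f) via R1 from deriv(f,c), deriv(c,f)
round 2: derive deriv(f,h) via R1 from deriv(f,c), deriv(c,h)
round 2: derive deriv(h,c) via R1 from deriv(h,d), deriv(d,c)
round 2: derive deriv(h,i) via R1 from deriv(h,d), deriv(d,i)
round 2: derive deriv(h,j) via R1 from deriv(h,f), deriv(f,j)
round 2: derive deriv(j,f) via R1 from deriv(j,c), deriv(c,f)
round 2: derive deriv(j,j) via R1 from deriv(j,e), deriv(e,j)
round 3: derive deriv(d,j) via R1 from deriv(d,c), deriv(c,j)
round 3: derive deriv(e,f) via R1 from deriv(e,c), deriv(c,f)
round 3: derive deriv(h,e) via R1 from deriv(h,c), deriv(c,e)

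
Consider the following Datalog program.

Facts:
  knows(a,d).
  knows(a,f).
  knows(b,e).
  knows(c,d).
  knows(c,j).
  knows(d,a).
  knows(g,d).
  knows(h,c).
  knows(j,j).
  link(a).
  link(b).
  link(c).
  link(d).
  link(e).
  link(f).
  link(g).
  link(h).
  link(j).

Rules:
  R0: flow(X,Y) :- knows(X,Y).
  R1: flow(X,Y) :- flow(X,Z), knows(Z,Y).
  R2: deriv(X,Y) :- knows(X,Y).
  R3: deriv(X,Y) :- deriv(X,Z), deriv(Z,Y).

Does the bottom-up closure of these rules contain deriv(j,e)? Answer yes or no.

no

round 1: derive deriv(a,d) via R2 from knows(a,d)
round 1: derive deriv(a,f) via R2 from knows(a,f)
round 1: derive deriv(b,e) via R2 from knows(b,e)
round 1: derive deriv(c,d) via R2 from knows(c,d)
round 1: derive deriv(c,j) via R2 from knows(c,j)
round 1: derive deriv(d,a) via R2 from knows(d,a)
round 1: derive deriv(g,d) via R2 from knows(g,d)
round 1: derive deriv(h,c) via R2 from knows(h,c)
round 1: derive deriv(j,j) via R2 from knows(j,j)
round 2: derive deriv(a,a) via R3 from deriv(a,d), deriv(d,a)
round 2: derive deriv(c,a) via R3 from deriv(c,d), deriv(d,a)
round 2: derive deriv(d,d) via R3 from deriv(d,a), deriv(a,d)
round 2: derive deriv(d,f) via R3 from deriv(d,a), deriv(a,f)
round 2: derive deriv(g,a) via R3 from deriv(g,d), deriv(d,a)
round 2: derive deriv(h,d) via R3 from deriv(h,c), deriv(c,d)
round 2: derive deriv(h,j) via R3 from deriv(h,c), deriv(c,j)
round 3: derive deriv(c,f) via R3 from deriv(c,a), deriv(a,f)
round 3: derive deriv(g,f) via R3 from deriv(g,a), deriv(a,f)
round 3: derive deriv(h,a) via R3 from deriv(h,c), deriv(c,a)
round 3: derive deriv(h,f) via R3 from deriv(h,d), deriv(d,f)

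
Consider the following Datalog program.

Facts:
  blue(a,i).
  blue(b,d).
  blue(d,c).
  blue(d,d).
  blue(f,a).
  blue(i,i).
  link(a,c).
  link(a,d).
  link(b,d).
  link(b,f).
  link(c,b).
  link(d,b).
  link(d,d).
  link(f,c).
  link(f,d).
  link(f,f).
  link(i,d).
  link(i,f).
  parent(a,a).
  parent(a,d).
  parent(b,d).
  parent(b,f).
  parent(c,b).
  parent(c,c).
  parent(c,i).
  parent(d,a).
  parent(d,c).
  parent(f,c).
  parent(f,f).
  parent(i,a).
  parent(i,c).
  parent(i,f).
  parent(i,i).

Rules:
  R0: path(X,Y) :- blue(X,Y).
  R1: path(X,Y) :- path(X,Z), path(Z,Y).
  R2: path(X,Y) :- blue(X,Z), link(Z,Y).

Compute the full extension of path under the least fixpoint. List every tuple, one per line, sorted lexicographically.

round 1: derive path(a,i) via R0 from blue(a,i)
round 1: derive path(b,d) via R0 from blue(b,d)
round 1: derive path(d,c) via R0 from blue(d,c)
round 1: derive path(d,d) via R0 from blue(d,d)
round 1: derive path(f,a) via R0 from blue(f,a)
round 1: derive path(i,i) via R0 from blue(i,i)
round 1: derive path(a,d) via R2 from blue(a,i), link(i,d)
round 1: derive path(a,f) via R2 from blue(a,i), link(i,f)
round 1: derive path(b,b) via R2 from blue(b,d), link(d,b)
round 1: derive path(d,b) via R2 from blue(d,c), link(c,b)
round 1: derive path(f,c) via R2 from blue(f,a), link(a,c)
round 1: derive path(f,d) via R2 from blue(f,a), link(a,d)
round 1: derive path(i,d) via R2 from blue(i,i), link(i,d)
round 1: derive path(i,f) via R2 from blue(i,i), link(i,f)
round 2: derive path(a,a) via R1 from path(a,f), path(f,a)
round 2: derive path(a,b) via R1 from path(a,d), path(d,b)
round 2: derive path(a,c) via R1 from path(a,d), path(d,c)
round 2: derive path(b,c) via R1 from path(b,d), path(d,c)
round 2: derive path(f,b) via R1 from path(f,d), path(d,b)
round 2: derive path(f,f) via R1 from path(f,a), path(a,f)
round 2: derive path(f,i) via R1 from path(f,a), path(a,i)
round 2: derive path(i,a) via R1 from path(i,f), path(f,a)
round 2: derive path(i,b) via R1 from path(i,d), path(d,b)
round 2: derive path(i,c) via R1 from path(i,d), path(d,c)

path(a,a)
path(a,b)
path(a,c)
path(a,d)
path(a,f)
path(a,i)
path(b,b)
path(b,c)
path(b,d)
path(d,b)
path(d,c)
path(d,d)
path(f,a)
path(f,b)
path(f,c)
path(f,d)
path(f,f)
path(f,i)
path(i,a)
path(i,b)
path(i,c)
path(i,d)
path(i,f)
path(i,i)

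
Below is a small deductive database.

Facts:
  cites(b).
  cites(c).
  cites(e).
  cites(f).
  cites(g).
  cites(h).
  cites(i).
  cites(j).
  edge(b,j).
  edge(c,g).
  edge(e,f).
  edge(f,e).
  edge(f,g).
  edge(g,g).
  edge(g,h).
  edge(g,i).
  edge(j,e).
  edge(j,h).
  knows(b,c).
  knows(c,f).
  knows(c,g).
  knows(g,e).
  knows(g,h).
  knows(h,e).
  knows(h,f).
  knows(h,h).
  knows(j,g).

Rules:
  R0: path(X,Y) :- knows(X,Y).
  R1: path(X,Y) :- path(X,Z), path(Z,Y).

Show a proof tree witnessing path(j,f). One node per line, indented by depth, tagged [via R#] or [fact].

path(j,f)  [via R1]
  path(j,g)  [via R0]
    knows(j,g)  [fact]
  path(g,f)  [via R1]
    path(g,h)  [via R0]
      knows(g,h)  [fact]
    path(h,f)  [via R0]
      knows(h,f)  [fact]

round 1: derive path(b,c) via R0 from knows(b,c)
round 1: derive path(c,f) via R0 from knows(c,f)
round 1: derive path(c,g) via R0 from knows(c,g)
round 1: derive path(g,e) via R0 from knows(g,e)
round 1: derive path(g,h) via R0 from knows(g,h)
round 1: derive path(h,e) via R0 from knows(h,e)
round 1: derive path(h,f) via R0 from knows(h,f)
round 1: derive path(h,h) via R0 from knows(h,h)
round 1: derive path(j,g) via R0 from knows(j,g)
round 2: derive path(b,f) via R1 from path(b,c), path(c,f)
round 2: derive path(b,g) via R1 from path(b,c), path(c,g)
round 2: derive path(c,e) via R1 from path(c,g), path(g,e)
round 2: derive path(c,h) via R1 from path(c,g), path(g,h)
round 2: derive path(g,f) via R1 from path(g,h), path(h,f)
round 2: derive path(j,e) via R1 from path(j,g), path(g,e)
round 2: derive path(j,h) via R1 from path(j,g), path(g,h)
round 3: derive path(b,e) via R1 from path(b,c), path(c,e)
round 3: derive path(b,h) via R1 from path(b,c), path(c,h)
round 3: derive path(j,f) via R1 from path(j,g), path(g,f)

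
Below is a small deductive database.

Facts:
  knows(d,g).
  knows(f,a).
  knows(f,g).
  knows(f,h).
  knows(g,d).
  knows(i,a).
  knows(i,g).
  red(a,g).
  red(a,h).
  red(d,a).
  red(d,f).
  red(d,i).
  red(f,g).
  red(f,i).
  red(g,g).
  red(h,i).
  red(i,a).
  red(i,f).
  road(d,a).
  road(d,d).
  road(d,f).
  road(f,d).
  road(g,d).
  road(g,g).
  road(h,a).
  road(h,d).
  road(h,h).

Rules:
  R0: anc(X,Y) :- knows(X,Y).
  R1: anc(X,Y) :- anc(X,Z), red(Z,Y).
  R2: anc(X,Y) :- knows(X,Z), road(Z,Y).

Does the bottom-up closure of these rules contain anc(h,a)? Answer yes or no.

no

round 1: derive anc(d,g) via R0 from knows(d,g)
round 1: derive anc(f,a) via R0 from knows(f,a)
round 1: derive anc(f,g) via R0 from knows(f,g)
round 1: derive anc(f,h) via R0 from knows(f,h)
round 1: derive anc(g,d) via R0 from knows(g,d)
round 1: derive anc(i,a) via R0 from knows(i,a)
round 1: derive anc(i,g) via R0 from knows(i,g)
round 1: derive anc(d,d) via R2 from knows(d,g), road(g,d)
round 1: derive anc(f,d) via R2 from knows(f,g), road(g,d)
round 1: derive anc(g,a) via R2 from knows(g,d), road(d,a)
round 1: derive anc(g,f) via R2 from knows(g,d), road(d,f)
round 1: derive anc(i,d) via R2 from knows(i,g), road(g,d)
round 2: derive anc(d,a) via R1 from anc(d,d), red(d,a)
round 2: derive anc(d,f) via R1 from anc(d,d), red(d,f)
round 2: derive anc(d,i) via R1 from anc(d,d), red(d,i)
round 2: derive anc(f,f) via R1 from anc(f,d), red(d,f)
round 2: derive anc(f,i) via R1 from anc(f,d), red(d,i)
round 2: derive anc(g,g) via R1 from anc(g,a), red(a,g)
round 2: derive anc(g,h) via R1 from anc(g,a), red(a,h)
round 2: derive anc(g,i) via R1 from anc(g,d), red(d,i)
round 2: derive anc(i,f) via R1 from anc(i,d), red(d,f)
round 2: derive anc(i,h) via R1 from anc(i,a), red(a,h)
round 2: derive anc(i,i) via R1 from anc(i,d), red(d,i)
round 3: derive anc(d,h) via R1 from anc(d,a), red(a,h)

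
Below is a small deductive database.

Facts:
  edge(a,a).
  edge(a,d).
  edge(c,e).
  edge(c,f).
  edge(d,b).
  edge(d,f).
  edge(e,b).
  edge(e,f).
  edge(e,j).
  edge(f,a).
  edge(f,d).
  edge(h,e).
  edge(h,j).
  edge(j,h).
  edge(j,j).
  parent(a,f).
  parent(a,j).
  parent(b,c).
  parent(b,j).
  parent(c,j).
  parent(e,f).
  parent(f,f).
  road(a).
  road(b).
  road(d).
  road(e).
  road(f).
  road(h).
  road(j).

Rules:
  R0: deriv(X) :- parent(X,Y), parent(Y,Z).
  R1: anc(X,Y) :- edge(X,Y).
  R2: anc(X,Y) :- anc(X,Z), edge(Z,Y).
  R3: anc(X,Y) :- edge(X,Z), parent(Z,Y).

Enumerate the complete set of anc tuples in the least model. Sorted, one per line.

anc(a,a)
anc(a,b)
anc(a,d)
anc(a,e)
anc(a,f)
anc(a,h)
anc(a,j)
anc(c,a)
anc(c,b)
anc(c,d)
anc(c,e)
anc(c,f)
anc(c,h)
anc(c,j)
anc(d,a)
anc(d,b)
anc(d,c)
anc(d,d)
anc(d,e)
anc(d,f)
anc(d,h)
anc(d,j)
anc(e,a)
anc(e,b)
anc(e,c)
anc(e,d)
anc(e,e)
anc(e,f)
anc(e,h)
anc(e,j)
anc(f,a)
anc(f,b)
anc(f,d)
anc(f,e)
anc(f,f)
anc(f,h)
anc(f,j)
anc(h,a)
anc(h,b)
anc(h,d)
anc(h,e)
anc(h,f)
anc(h,h)
anc(h,j)
anc(j,a)
anc(j,b)
anc(j,d)
anc(j,e)
anc(j,f)
anc(j,h)
anc(j,j)

round 1: derive anc(a,a) via R1 from edge(a,a)
round 1: derive anc(a,d) via R1 from edge(a,d)
round 1: derive anc(c,e) via R1 from edge(c,e)
round 1: derive anc(c,f) via R1 from edge(c,f)
round 1: derive anc(d,b) via R1 from edge(d,b)
round 1: derive anc(d,f) via R1 from edge(d,f)
round 1: derive anc(e,b) via R1 from edge(e,b)
round 1: derive anc(e,f) via R1 from edge(e,f)
round 1: derive anc(e,j) via R1 from edge(e,j)
round 1: derive anc(f,a) via R1 from edge(f,a)
round 1: derive anc(f,d) via R1 from edge(f,d)
round 1: derive anc(h,e) via R1 from edge(h,e)
round 1: derive anc(h,j) via R1 from edge(h,j)
round 1: derive anc(j,h) via R1 from edge(j,h)
round 1: derive anc(j,j) via R1 from edge(j,j)
round 1: derive anc(a,f) via R3 from edge(a,a), parent(a,f)
round 1: derive anc(a,j) via R3 from edge(a,a), parent(a,j)
round 1: derive anc(d,c) via R3 from edge(d,b), parent(b,c)
round 1: derive anc(d,j) via R3 from edge(d,b), parent(b,j)
round 1: derive anc(e,c) via R3 from edge(e,b), parent(b,c)
round 1: derive anc(f,f) via R3 from edge(f,a), parent(a,f)
round 1: derive anc(f,j) via R3 from edge(f,a), parent(a,j)
round 1: derive anc(h,f) via R3 from edge(h,e), parent(e,f)
round 2: derive anc(a,b) via R2 from anc(a,d), edge(d,b)
round 2: derive anc(a,h) via R2 from anc(a,j), edge(j,h)
round 2: derive anc(c,a) via R2 from anc(c,f), edge(f,a)
round 2: derive anc(c,b) via R2 from anc(c,e), edge(e,b)
round 2: derive anc(c,d) via R2 from anc(c,f), edge(f,d)
round 2: derive anc(c,j) via R2 from anc(c,e), edge(e,j)
round 2: derive anc(d,a) via R2 from anc(d,f), edge(f,a)
round 2: derive anc(d,d) via R2 from anc(d,f), edge(f,d)
round 2: derive anc(d,e) via R2 from anc(d,c), edge(c,e)
round 2: derive anc(d,h) via R2 from anc(d,j), edge(j,h)
round 2: derive anc(e,a) via R2 from anc(e,f), edge(f,a)
round 2: derive anc(e,d) via R2 from anc(e,f), edge(f,d)
round 2: derive anc(e,e) via R2 from anc(e,c), edge(c,e)
round 2: derive anc(e,h) via R2 from anc(e,j), edge(j,h)
round 2: derive anc(f,b) via R2 from anc(f,d), edge(d,b)
round 2: derive anc(f,h) via R2 from anc(f,j), edge(j,h)
round 2: derive anc(h,a) via R2 from anc(h,f), edge(f,a)
round 2: derive anc(h,b) via R2 from anc(h,e), edge(e,b)
round 2: derive anc(h,d) via R2 from anc(h,f), edge(f,d)
round 2: derive anc(h,h) via R2 from anc(h,j), edge(j,h)
round 2: derive anc(j,e) via R2 from anc(j,h), edge(h,e)
round 3: derive anc(a,e) via R2 from anc(a,h), edge(h,e)
round 3: derive anc(c,h) via R2 from anc(c,j), edge(j,h)
round 3: derive anc(f,e) via R2 from anc(f,h), edge(h,e)
round 3: derive anc(j,b) via R2 from anc(j,e), edge(e,b)
round 3: derive anc(j,f) via R2 from anc(j,e), edge(e,f)
round 4: derive anc(j,a) via R2 from anc(j,f), edge(f,a)
round 4: derive anc(j,d) via R2 from anc(j,f), edge(f,d)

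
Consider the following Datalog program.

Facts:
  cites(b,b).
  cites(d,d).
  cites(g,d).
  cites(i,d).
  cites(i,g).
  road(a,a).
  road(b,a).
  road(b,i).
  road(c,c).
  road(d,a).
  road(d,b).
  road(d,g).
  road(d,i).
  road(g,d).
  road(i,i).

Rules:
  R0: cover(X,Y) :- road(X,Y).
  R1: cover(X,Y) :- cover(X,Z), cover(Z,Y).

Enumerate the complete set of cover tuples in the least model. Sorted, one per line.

cover(a,a)
cover(b,a)
cover(b,i)
cover(c,c)
cover(d,a)
cover(d,b)
cover(d,d)
cover(d,g)
cover(d,i)
cover(g,a)
cover(g,b)
cover(g,d)
cover(g,g)
cover(g,i)
cover(i,i)

round 1: derive cover(a,a) via R0 from road(a,a)
round 1: derive cover(b,a) via R0 from road(b,a)
round 1: derive cover(b,i) via R0 from road(b,i)
round 1: derive cover(c,c) via R0 from road(c,c)
round 1: derive cover(d,a) via R0 from road(d,a)
round 1: derive cover(d,b) via R0 from road(d,b)
round 1: derive cover(d,g) via R0 from road(d,g)
round 1: derive cover(d,i) via R0 from road(d,i)
round 1: derive cover(g,d) via R0 from road(g,d)
round 1: derive cover(i,i) via R0 from road(i,i)
round 2: derive cover(d,d) via R1 from cover(d,g), cover(g,d)
round 2: derive cover(g,a) via R1 from cover(g,d), cover(d,a)
round 2: derive cover(g,b) via R1 from cover(g,d), cover(d,b)
round 2: derive cover(g,g) via R1 from cover(g,d), cover(d,g)
round 2: derive cover(g,i) via R1 from cover(g,d), cover(d,i)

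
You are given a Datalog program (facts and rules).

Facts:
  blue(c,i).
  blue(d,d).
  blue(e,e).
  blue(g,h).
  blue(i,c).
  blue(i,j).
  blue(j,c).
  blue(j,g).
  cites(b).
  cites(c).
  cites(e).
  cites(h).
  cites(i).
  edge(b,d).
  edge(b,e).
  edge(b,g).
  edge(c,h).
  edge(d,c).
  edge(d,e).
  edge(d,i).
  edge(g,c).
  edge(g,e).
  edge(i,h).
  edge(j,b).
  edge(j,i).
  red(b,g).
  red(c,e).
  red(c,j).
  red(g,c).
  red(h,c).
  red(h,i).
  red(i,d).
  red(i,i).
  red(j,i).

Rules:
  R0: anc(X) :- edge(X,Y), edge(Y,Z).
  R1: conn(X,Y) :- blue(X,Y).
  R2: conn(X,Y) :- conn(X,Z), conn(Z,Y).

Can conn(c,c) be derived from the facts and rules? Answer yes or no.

round 1: derive conn(c,i) via R1 from blue(c,i)
round 1: derive conn(d,d) via R1 from blue(d,d)
round 1: derive conn(e,e) via R1 from blue(e,e)
round 1: derive conn(g,h) via R1 from blue(g,h)
round 1: derive conn(i,c) via R1 from blue(i,c)
round 1: derive conn(i,j) via R1 from blue(i,j)
round 1: derive conn(j,c) via R1 from blue(j,c)
round 1: derive conn(j,g) via R1 from blue(j,g)
round 2: derive conn(c,c) via R2 from conn(c,i), conn(i,c)
round 2: derive conn(c,j) via R2 from conn(c,i), conn(i,j)
round 2: derive conn(i,g) via R2 from conn(i,j), conn(j,g)
round 2: derive conn(i,i) via R2 from conn(i,c), conn(c,i)
round 2: derive conn(j,h) via R2 from conn(j,g), conn(g,h)
round 2: derive conn(j,i) via R2 from conn(j,c), conn(c,i)
round 3: derive conn(c,g) via R2 from conn(c,i), conn(i,g)
round 3: derive conn(c,h) via R2 from conn(c,j), conn(j,h)
round 3: derive conn(i,h) via R2 from conn(i,g), conn(g,h)
round 3: derive conn(j,j) via R2 from conn(j,c), conn(c,j)

yes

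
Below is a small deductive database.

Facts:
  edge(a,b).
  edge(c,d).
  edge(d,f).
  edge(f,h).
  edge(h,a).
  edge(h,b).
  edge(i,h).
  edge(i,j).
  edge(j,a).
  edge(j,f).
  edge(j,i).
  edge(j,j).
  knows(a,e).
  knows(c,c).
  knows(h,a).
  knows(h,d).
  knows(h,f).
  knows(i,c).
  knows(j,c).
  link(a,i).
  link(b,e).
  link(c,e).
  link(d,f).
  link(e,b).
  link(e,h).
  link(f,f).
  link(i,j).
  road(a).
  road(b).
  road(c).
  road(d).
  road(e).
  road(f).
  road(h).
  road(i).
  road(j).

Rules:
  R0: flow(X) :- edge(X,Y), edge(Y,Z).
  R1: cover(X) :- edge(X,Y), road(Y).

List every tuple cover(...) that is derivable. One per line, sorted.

round 1: derive cover(a) via R1 from edge(a,b), road(b)
round 1: derive cover(c) via R1 from edge(c,d), road(d)
round 1: derive cover(d) via R1 from edge(d,f), road(f)
round 1: derive cover(f) via R1 from edge(f,h), road(h)
round 1: derive cover(h) via R1 from edge(h,a), road(a)
round 1: derive cover(i) via R1 from edge(i,h), road(h)
round 1: derive cover(j) via R1 from edge(j,a), road(a)

cover(a)
cover(c)
cover(d)
cover(f)
cover(h)
cover(i)
cover(j)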